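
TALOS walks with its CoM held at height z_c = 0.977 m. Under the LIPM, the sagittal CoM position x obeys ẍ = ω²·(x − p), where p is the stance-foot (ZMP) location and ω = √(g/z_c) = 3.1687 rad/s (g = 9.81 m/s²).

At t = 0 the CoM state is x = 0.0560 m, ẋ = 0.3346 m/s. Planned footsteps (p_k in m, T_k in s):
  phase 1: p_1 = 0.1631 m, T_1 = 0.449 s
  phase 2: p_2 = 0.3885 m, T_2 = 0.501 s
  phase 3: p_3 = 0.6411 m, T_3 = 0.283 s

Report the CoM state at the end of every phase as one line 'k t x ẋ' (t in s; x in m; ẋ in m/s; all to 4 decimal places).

phase 1: p=0.1631, T=0.449, ωT=1.422746, cosh=2.194774, sinh=1.953723; start (x,ẋ)=(0.056000, 0.334600) → end (x,ẋ)=(0.134344, 0.071341)
phase 2: p=0.3885, T=0.501, ωT=1.587519, cosh=2.548014, sinh=2.343582; start (x,ẋ)=(0.134344, 0.071341) → end (x,ẋ)=(-0.206330, -1.705614)
phase 3: p=0.6411, T=0.283, ωT=0.896742, cosh=1.429750, sinh=1.021853; start (x,ẋ)=(-0.206330, -1.705614) → end (x,ẋ)=(-1.120545, -5.182534)

1 0.4490 0.1343 0.0713
2 0.9500 -0.2063 -1.7056
3 1.2330 -1.1205 -5.1825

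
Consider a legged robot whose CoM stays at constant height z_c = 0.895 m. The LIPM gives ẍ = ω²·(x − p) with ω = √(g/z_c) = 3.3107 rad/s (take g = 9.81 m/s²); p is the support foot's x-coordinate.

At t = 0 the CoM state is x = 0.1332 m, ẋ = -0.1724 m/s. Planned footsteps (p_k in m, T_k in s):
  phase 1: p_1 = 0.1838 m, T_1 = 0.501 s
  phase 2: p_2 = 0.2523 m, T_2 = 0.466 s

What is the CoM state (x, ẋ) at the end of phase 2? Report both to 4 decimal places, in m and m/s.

phase 1: p=0.1838, T=0.501, ωT=1.658661, cosh=2.721333, sinh=2.530939; start (x,ẋ)=(0.133200, -0.172400) → end (x,ẋ)=(-0.085694, -0.893144)
phase 2: p=0.2523, T=0.466, ωT=1.542786, cosh=2.445695, sinh=2.231910; start (x,ẋ)=(-0.085694, -0.893144) → end (x,ẋ)=(-1.176445, -4.681862)

x = -1.1764, ẋ = -4.6819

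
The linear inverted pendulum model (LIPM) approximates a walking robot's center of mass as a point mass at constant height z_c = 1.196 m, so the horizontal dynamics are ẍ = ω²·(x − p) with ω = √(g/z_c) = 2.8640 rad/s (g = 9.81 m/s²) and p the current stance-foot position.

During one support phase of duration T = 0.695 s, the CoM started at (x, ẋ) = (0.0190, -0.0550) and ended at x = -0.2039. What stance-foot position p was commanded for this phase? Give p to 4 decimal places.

ωT = 2.8640·0.695 = 1.990480; cosh(ωT) = 3.727838, sinh(ωT) = 3.591208
x(T) = p + (x₀−p)·cosh(ωT) + (ẋ₀/ω)·sinh(ωT) ⇒ p·(1 − cosh) = x(T) − x₀·cosh − (ẋ₀/ω)·sinh
numerator   = -0.2039 − (0.0190)·3.727838 − (-0.0550/2.8640)·3.591208 = -0.205764
denominator = 1 − 3.727838 = -2.727838
p = -0.205764 / -2.727838 = 0.0754

p = 0.0754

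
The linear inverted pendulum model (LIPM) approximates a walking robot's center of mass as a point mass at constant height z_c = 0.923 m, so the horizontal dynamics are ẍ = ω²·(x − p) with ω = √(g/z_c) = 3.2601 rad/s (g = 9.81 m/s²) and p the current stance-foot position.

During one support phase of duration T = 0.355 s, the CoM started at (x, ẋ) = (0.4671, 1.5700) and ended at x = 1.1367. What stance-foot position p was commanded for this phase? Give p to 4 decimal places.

p = 0.4949

ωT = 3.2601·0.355 = 1.157335; cosh(ωT) = 1.747884, sinh(ωT) = 1.433561
x(T) = p + (x₀−p)·cosh(ωT) + (ẋ₀/ω)·sinh(ωT) ⇒ p·(1 − cosh) = x(T) − x₀·cosh − (ẋ₀/ω)·sinh
numerator   = 1.1367 − (0.4671)·1.747884 − (1.5700/3.2601)·1.433561 = -0.370111
denominator = 1 − 1.747884 = -0.747884
p = -0.370111 / -0.747884 = 0.4949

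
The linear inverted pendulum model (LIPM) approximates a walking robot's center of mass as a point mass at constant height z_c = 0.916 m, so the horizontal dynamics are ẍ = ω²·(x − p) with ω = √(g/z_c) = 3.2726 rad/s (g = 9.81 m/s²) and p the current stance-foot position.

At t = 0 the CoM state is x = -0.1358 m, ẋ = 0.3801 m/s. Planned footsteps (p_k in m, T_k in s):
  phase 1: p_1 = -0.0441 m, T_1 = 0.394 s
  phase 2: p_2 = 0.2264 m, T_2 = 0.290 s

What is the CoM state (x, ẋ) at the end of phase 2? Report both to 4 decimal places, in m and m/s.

phase 1: p=-0.0441, T=0.394, ωT=1.289404, cosh=1.953029, sinh=1.677594; start (x,ẋ)=(-0.135800, 0.380100) → end (x,ẋ)=(-0.028347, 0.238905)
phase 2: p=0.2264, T=0.290, ωT=0.949054, cosh=1.485186, sinh=1.098079; start (x,ẋ)=(-0.028347, 0.238905) → end (x,ẋ)=(-0.071785, -0.560633)

x = -0.0718, ẋ = -0.5606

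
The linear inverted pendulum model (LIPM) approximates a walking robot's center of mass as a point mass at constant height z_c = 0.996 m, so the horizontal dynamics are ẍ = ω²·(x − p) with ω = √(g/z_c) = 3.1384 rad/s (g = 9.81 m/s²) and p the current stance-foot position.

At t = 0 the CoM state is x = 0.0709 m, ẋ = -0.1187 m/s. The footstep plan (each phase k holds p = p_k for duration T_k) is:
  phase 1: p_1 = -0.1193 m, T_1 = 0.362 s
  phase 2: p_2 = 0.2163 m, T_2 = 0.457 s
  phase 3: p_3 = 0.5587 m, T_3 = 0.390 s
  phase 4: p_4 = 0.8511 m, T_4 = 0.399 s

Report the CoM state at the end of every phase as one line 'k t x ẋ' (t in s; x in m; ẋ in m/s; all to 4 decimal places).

phase 1: p=-0.1193, T=0.362, ωT=1.136101, cosh=1.717834, sinh=1.396766; start (x,ẋ)=(0.070900, -0.118700) → end (x,ẋ)=(0.154604, 0.629856)
phase 2: p=0.2163, T=0.457, ωT=1.434249, cosh=2.217393, sinh=1.979099; start (x,ẋ)=(0.154604, 0.629856) → end (x,ẋ)=(0.476687, 1.013430)
phase 3: p=0.5587, T=0.390, ωT=1.223976, cosh=1.847370, sinh=1.553312; start (x,ẋ)=(0.476687, 1.013430) → end (x,ẋ)=(0.908776, 1.472375)
phase 4: p=0.8511, T=0.399, ωT=1.252222, cosh=1.891987, sinh=1.606118; start (x,ẋ)=(0.908776, 1.472375) → end (x,ẋ)=(1.713731, 3.076442)

1 0.3620 0.1546 0.6299
2 0.8190 0.4767 1.0134
3 1.2090 0.9088 1.4724
4 1.6080 1.7137 3.0764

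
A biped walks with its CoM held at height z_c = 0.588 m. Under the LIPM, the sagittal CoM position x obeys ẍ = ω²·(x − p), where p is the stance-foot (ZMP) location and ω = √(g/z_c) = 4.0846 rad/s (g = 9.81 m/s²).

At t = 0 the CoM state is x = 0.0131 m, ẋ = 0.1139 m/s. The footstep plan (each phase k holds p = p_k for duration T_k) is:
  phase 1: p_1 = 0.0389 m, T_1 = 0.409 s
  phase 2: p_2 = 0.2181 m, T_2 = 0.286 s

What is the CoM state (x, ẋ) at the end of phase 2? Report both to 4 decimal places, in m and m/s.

x = -0.0817, ẋ = -0.9841

phase 1: p=0.0389, T=0.409, ωT=1.670601, cosh=2.751749, sinh=2.563615; start (x,ẋ)=(0.013100, 0.113900) → end (x,ẋ)=(0.039392, 0.043264)
phase 2: p=0.2181, T=0.286, ωT=1.168196, cosh=1.763556, sinh=1.452628; start (x,ẋ)=(0.039392, 0.043264) → end (x,ẋ)=(-0.081676, -0.984050)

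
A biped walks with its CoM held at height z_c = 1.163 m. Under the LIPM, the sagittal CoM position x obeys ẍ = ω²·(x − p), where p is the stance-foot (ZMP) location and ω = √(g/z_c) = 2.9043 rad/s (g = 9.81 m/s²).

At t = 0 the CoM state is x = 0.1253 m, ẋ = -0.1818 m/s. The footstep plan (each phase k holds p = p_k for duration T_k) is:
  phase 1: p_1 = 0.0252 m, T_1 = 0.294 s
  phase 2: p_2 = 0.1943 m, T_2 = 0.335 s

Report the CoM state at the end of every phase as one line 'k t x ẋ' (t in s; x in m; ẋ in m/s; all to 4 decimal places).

1 0.2940 0.1039 0.0273
2 0.6290 0.0683 -0.2565

phase 1: p=0.0252, T=0.294, ωT=0.853864, cosh=1.387236, sinh=0.961469; start (x,ẋ)=(0.125300, -0.181800) → end (x,ẋ)=(0.103877, 0.027319)
phase 2: p=0.1943, T=0.335, ωT=0.972941, cosh=1.511841, sinh=1.133871; start (x,ẋ)=(0.103877, 0.027319) → end (x,ẋ)=(0.068261, -0.256469)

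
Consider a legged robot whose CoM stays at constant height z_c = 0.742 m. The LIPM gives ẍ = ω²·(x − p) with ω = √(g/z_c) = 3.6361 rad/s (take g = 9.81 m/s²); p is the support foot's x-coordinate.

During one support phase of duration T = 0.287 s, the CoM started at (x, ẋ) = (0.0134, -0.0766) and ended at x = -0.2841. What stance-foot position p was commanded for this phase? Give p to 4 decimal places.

ωT = 3.6361·0.287 = 1.043561; cosh(ωT) = 1.595754, sinh(ωT) = 1.243555
x(T) = p + (x₀−p)·cosh(ωT) + (ẋ₀/ω)·sinh(ωT) ⇒ p·(1 − cosh) = x(T) − x₀·cosh − (ẋ₀/ω)·sinh
numerator   = -0.2841 − (0.0134)·1.595754 − (-0.0766/3.6361)·1.243555 = -0.279286
denominator = 1 − 1.595754 = -0.595754
p = -0.279286 / -0.595754 = 0.4688

p = 0.4688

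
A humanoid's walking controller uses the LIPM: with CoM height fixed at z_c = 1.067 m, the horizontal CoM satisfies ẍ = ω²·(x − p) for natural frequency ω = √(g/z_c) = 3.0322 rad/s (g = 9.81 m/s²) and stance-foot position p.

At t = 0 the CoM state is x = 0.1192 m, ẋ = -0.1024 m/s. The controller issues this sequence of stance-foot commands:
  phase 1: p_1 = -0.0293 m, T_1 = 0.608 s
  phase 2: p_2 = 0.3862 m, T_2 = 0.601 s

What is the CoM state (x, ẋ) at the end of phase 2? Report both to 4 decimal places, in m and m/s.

x = 1.3122, ẋ = 2.9975

phase 1: p=-0.0293, T=0.608, ωT=1.843578, cosh=3.238678, sinh=3.080427; start (x,ẋ)=(0.119200, -0.102400) → end (x,ẋ)=(0.347615, 1.055420)
phase 2: p=0.3862, T=0.601, ωT=1.822352, cosh=3.174019, sinh=3.012374; start (x,ẋ)=(0.347615, 1.055420) → end (x,ẋ)=(1.312249, 2.997481)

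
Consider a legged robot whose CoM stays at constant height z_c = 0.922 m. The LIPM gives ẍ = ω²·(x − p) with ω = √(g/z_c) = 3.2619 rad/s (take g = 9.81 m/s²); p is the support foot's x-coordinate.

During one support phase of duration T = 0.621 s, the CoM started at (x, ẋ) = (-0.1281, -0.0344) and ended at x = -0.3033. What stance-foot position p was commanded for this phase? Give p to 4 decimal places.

p = -0.0805

ωT = 3.2619·0.621 = 2.025640; cosh(ωT) = 3.856435, sinh(ωT) = 3.724526
x(T) = p + (x₀−p)·cosh(ωT) + (ẋ₀/ω)·sinh(ωT) ⇒ p·(1 − cosh) = x(T) − x₀·cosh − (ẋ₀/ω)·sinh
numerator   = -0.3033 − (-0.1281)·3.856435 − (-0.0344/3.2619)·3.724526 = 0.229988
denominator = 1 − 3.856435 = -2.856435
p = 0.229988 / -2.856435 = -0.0805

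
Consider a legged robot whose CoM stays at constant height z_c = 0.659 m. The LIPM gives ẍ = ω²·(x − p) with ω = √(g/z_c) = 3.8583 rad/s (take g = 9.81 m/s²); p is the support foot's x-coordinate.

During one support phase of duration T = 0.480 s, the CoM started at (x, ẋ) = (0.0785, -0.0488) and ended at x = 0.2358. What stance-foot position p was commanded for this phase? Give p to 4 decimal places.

ωT = 3.8583·0.480 = 1.851984; cosh(ωT) = 3.264688, sinh(ωT) = 3.107762
x(T) = p + (x₀−p)·cosh(ωT) + (ẋ₀/ω)·sinh(ωT) ⇒ p·(1 − cosh) = x(T) − x₀·cosh − (ẋ₀/ω)·sinh
numerator   = 0.2358 − (0.0785)·3.264688 − (-0.0488/3.8583)·3.107762 = 0.018829
denominator = 1 − 3.264688 = -2.264688
p = 0.018829 / -2.264688 = -0.0083

p = -0.0083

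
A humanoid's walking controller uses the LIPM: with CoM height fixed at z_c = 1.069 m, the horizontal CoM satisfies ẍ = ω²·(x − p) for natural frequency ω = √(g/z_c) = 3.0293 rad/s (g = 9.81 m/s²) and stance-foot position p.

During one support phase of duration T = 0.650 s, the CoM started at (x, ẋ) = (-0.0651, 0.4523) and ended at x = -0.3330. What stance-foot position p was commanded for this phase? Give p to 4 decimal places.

p = 0.2337

ωT = 3.0293·0.650 = 1.969045; cosh(ωT) = 3.651711, sinh(ωT) = 3.512121
x(T) = p + (x₀−p)·cosh(ωT) + (ẋ₀/ω)·sinh(ωT) ⇒ p·(1 − cosh) = x(T) − x₀·cosh − (ẋ₀/ω)·sinh
numerator   = -0.3330 − (-0.0651)·3.651711 − (0.4523/3.0293)·3.512121 = -0.619663
denominator = 1 − 3.651711 = -2.651711
p = -0.619663 / -2.651711 = 0.2337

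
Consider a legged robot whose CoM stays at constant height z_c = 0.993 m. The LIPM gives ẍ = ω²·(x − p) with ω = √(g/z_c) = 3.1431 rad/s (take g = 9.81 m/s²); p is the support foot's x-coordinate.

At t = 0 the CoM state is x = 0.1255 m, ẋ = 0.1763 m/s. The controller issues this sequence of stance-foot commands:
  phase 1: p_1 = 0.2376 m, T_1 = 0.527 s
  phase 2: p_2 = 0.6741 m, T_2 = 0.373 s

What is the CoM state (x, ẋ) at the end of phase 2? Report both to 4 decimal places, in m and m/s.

x = -0.5773, ẋ = -3.4772

phase 1: p=0.2376, T=0.527, ωT=1.656414, cosh=2.715653, sinh=2.524831; start (x,ẋ)=(0.125500, 0.176300) → end (x,ẋ)=(0.074796, -0.410833)
phase 2: p=0.6741, T=0.373, ωT=1.172376, cosh=1.769644, sinh=1.460014; start (x,ẋ)=(0.074796, -0.410833) → end (x,ẋ)=(-0.577293, -3.477217)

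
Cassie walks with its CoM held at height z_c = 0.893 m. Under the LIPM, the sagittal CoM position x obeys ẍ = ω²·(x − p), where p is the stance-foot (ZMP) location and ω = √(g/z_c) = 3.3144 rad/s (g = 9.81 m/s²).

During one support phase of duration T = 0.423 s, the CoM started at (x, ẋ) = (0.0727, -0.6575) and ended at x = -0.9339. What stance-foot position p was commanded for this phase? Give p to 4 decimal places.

p = 0.6165

ωT = 3.3144·0.423 = 1.401991; cosh(ωT) = 2.154695, sinh(ωT) = 1.908588
x(T) = p + (x₀−p)·cosh(ωT) + (ẋ₀/ω)·sinh(ωT) ⇒ p·(1 − cosh) = x(T) − x₀·cosh − (ẋ₀/ω)·sinh
numerator   = -0.9339 − (0.0727)·2.154695 − (-0.6575/3.3144)·1.908588 = -0.711927
denominator = 1 − 2.154695 = -1.154695
p = -0.711927 / -1.154695 = 0.6165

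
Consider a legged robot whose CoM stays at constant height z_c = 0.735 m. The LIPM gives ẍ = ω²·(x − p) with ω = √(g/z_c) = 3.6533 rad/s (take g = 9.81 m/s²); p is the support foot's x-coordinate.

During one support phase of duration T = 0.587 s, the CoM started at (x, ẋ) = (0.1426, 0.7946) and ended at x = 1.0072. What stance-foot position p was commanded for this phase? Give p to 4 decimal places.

ωT = 3.6533·0.587 = 2.144487; cosh(ωT) = 4.327395, sinh(ωT) = 4.210267
x(T) = p + (x₀−p)·cosh(ωT) + (ẋ₀/ω)·sinh(ωT) ⇒ p·(1 − cosh) = x(T) − x₀·cosh − (ẋ₀/ω)·sinh
numerator   = 1.0072 − (0.1426)·4.327395 − (0.7946/3.6533)·4.210267 = -0.525628
denominator = 1 − 4.327395 = -3.327395
p = -0.525628 / -3.327395 = 0.1580

p = 0.1580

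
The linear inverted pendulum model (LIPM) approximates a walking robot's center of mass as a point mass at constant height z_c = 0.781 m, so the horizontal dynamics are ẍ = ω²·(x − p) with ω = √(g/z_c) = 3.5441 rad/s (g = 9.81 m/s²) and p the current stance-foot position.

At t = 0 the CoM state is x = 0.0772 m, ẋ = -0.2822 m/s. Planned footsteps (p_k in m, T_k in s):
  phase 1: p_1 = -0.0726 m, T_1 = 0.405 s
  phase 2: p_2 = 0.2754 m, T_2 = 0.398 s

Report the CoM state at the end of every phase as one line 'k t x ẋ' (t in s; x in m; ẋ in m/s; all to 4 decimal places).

1 0.4050 0.1021 0.4257
2 0.8030 0.1306 -0.2594

phase 1: p=-0.0726, T=0.405, ωT=1.435361, cosh=2.219594, sinh=1.981565; start (x,ẋ)=(0.077200, -0.282200) → end (x,ẋ)=(0.102113, 0.425655)
phase 2: p=0.2754, T=0.398, ωT=1.410552, cosh=2.171112, sinh=1.927104; start (x,ẋ)=(0.102113, 0.425655) → end (x,ẋ)=(0.130624, -0.259381)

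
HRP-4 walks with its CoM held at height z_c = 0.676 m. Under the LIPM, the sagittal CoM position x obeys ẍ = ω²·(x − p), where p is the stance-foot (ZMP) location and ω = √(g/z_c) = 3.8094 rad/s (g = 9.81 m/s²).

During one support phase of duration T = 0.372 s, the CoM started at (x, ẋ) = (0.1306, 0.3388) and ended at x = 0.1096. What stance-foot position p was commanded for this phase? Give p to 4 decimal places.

ωT = 3.8094·0.372 = 1.417097; cosh(ωT) = 2.183772, sinh(ωT) = 1.941355
x(T) = p + (x₀−p)·cosh(ωT) + (ẋ₀/ω)·sinh(ωT) ⇒ p·(1 − cosh) = x(T) − x₀·cosh − (ẋ₀/ω)·sinh
numerator   = 0.1096 − (0.1306)·2.183772 − (0.3388/3.8094)·1.941355 = -0.348261
denominator = 1 − 2.183772 = -1.183772
p = -0.348261 / -1.183772 = 0.2942

p = 0.2942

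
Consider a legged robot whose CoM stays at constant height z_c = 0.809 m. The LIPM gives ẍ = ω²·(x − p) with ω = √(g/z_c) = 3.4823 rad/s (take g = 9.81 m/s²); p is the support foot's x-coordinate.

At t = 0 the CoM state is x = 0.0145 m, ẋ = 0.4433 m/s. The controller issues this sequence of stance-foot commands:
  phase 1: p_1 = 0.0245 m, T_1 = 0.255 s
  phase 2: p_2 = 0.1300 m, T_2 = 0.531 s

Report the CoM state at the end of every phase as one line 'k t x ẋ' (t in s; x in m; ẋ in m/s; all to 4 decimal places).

1 0.2550 0.1388 0.5947
2 0.7860 0.6878 2.0310

phase 1: p=0.0245, T=0.255, ωT=0.887987, cosh=1.420857, sinh=1.009374; start (x,ẋ)=(0.014500, 0.443300) → end (x,ẋ)=(0.138786, 0.594717)
phase 2: p=0.1300, T=0.531, ωT=1.849101, cosh=3.255743, sinh=3.098364; start (x,ẋ)=(0.138786, 0.594717) → end (x,ẋ)=(0.687751, 2.031037)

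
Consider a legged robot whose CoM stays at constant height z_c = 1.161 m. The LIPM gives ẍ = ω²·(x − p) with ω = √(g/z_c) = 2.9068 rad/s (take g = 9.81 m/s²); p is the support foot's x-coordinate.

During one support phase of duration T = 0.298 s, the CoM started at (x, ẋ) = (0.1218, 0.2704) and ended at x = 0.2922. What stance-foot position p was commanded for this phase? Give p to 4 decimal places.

p = -0.0770

ωT = 2.9068·0.298 = 0.866226; cosh(ωT) = 1.399228, sinh(ωT) = 0.978693
x(T) = p + (x₀−p)·cosh(ωT) + (ẋ₀/ω)·sinh(ωT) ⇒ p·(1 − cosh) = x(T) − x₀·cosh − (ẋ₀/ω)·sinh
numerator   = 0.2922 − (0.1218)·1.399228 − (0.2704/2.9068)·0.978693 = 0.030733
denominator = 1 − 1.399228 = -0.399228
p = 0.030733 / -0.399228 = -0.0770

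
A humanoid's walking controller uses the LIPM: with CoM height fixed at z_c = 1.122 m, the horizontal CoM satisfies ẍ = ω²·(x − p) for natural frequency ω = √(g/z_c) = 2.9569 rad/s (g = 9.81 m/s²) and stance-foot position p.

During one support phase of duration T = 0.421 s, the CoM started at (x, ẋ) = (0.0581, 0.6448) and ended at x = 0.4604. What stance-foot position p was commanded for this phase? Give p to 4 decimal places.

ωT = 2.9569·0.421 = 1.244855; cosh(ωT) = 1.880207, sinh(ωT) = 1.592224
x(T) = p + (x₀−p)·cosh(ωT) + (ẋ₀/ω)·sinh(ωT) ⇒ p·(1 − cosh) = x(T) − x₀·cosh − (ẋ₀/ω)·sinh
numerator   = 0.4604 − (0.0581)·1.880207 − (0.6448/2.9569)·1.592224 = 0.003950
denominator = 1 − 1.880207 = -0.880207
p = 0.003950 / -0.880207 = -0.0045

p = -0.0045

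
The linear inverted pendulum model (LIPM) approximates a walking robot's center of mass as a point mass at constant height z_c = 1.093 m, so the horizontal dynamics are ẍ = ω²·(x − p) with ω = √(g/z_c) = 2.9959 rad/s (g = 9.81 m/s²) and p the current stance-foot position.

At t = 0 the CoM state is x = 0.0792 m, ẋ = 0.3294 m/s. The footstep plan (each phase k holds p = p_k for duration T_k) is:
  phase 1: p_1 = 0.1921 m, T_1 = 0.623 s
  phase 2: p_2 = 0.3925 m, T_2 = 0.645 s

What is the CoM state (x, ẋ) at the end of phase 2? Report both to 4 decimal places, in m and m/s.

x = -0.3823, ẋ = -2.2194

phase 1: p=0.1921, T=0.623, ωT=1.866446, cosh=3.309974, sinh=3.155302; start (x,ẋ)=(0.079200, 0.329400) → end (x,ẋ)=(0.165330, 0.023065)
phase 2: p=0.3925, T=0.645, ωT=1.932355, cosh=3.525282, sinh=3.380475; start (x,ẋ)=(0.165330, 0.023065) → end (x,ẋ)=(-0.382312, -2.219366)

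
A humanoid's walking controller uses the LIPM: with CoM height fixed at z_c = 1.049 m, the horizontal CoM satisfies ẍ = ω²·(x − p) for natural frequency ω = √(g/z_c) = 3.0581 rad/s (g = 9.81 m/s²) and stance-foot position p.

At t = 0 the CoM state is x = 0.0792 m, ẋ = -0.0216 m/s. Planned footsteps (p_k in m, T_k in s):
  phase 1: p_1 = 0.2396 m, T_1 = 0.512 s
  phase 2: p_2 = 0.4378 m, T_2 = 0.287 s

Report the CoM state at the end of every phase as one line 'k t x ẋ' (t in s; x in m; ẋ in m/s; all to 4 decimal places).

phase 1: p=0.2396, T=0.512, ωT=1.565747, cosh=2.497591, sinh=2.288659; start (x,ẋ)=(0.079200, -0.021600) → end (x,ẋ)=(-0.177179, -1.176579)
phase 2: p=0.4378, T=0.287, ωT=0.877675, cosh=1.410524, sinh=0.994776; start (x,ẋ)=(-0.177179, -1.176579) → end (x,ẋ)=(-0.812375, -3.530436)

1 0.5120 -0.1772 -1.1766
2 0.7990 -0.8124 -3.5304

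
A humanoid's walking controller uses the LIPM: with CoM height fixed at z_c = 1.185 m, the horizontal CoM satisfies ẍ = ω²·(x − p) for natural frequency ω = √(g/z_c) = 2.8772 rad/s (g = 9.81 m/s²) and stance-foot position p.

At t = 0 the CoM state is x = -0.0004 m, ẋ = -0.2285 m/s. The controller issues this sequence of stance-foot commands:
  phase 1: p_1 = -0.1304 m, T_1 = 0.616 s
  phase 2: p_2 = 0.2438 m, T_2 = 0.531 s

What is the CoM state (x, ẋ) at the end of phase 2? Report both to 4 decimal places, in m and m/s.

x = 0.0307, ẋ = -0.4017

phase 1: p=-0.1304, T=0.616, ωT=1.772355, cosh=3.027314, sinh=2.857382; start (x,ẋ)=(-0.000400, -0.228500) → end (x,ẋ)=(0.036225, 0.377022)
phase 2: p=0.2438, T=0.531, ωT=1.527793, cosh=2.412505, sinh=2.195491; start (x,ẋ)=(0.036225, 0.377022) → end (x,ẋ)=(0.030716, -0.401657)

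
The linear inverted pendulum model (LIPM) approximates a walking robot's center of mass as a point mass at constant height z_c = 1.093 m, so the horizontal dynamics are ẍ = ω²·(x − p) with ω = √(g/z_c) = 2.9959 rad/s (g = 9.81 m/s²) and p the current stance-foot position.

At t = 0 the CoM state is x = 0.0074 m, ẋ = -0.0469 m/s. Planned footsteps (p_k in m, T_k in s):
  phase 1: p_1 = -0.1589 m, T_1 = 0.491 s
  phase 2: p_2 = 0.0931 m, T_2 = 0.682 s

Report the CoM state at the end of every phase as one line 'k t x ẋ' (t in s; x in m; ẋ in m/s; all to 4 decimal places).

phase 1: p=-0.1589, T=0.491, ωT=1.470987, cosh=2.291614, sinh=2.061915; start (x,ẋ)=(0.007400, -0.046900) → end (x,ẋ)=(0.189917, 0.919807)
phase 2: p=0.0931, T=0.682, ωT=2.043204, cosh=3.922450, sinh=3.792838; start (x,ẋ)=(0.189917, 0.919807) → end (x,ẋ)=(1.637343, 4.708022)

1 0.4910 0.1899 0.9198
2 1.1730 1.6373 4.7080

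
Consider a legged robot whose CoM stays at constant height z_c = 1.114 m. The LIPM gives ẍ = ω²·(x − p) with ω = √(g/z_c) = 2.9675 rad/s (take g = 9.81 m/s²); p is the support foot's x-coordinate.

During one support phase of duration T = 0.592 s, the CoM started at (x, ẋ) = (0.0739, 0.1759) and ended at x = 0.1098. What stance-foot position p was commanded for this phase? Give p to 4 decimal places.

ωT = 2.9675·0.592 = 1.756760; cosh(ωT) = 2.983119, sinh(ωT) = 2.810516
x(T) = p + (x₀−p)·cosh(ωT) + (ẋ₀/ω)·sinh(ωT) ⇒ p·(1 − cosh) = x(T) − x₀·cosh − (ẋ₀/ω)·sinh
numerator   = 0.1098 − (0.0739)·2.983119 − (0.1759/2.9675)·2.810516 = -0.277247
denominator = 1 − 2.983119 = -1.983119
p = -0.277247 / -1.983119 = 0.1398

p = 0.1398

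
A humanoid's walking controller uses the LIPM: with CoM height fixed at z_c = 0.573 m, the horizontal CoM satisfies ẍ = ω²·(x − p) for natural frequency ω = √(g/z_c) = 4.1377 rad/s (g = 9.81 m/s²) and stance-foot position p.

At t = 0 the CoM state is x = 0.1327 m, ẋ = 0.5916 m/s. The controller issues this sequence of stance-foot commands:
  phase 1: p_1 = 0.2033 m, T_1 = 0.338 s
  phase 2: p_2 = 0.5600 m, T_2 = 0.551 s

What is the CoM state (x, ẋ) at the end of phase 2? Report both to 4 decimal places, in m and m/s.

phase 1: p=0.2033, T=0.338, ωT=1.398543, cosh=2.148125, sinh=1.901169; start (x,ẋ)=(0.132700, 0.591600) → end (x,ẋ)=(0.323468, 0.715458)
phase 2: p=0.5600, T=0.551, ωT=2.279873, cosh=4.938867, sinh=4.836569; start (x,ẋ)=(0.323468, 0.715458) → end (x,ẋ)=(0.228100, -1.199996)

x = 0.2281, ẋ = -1.2000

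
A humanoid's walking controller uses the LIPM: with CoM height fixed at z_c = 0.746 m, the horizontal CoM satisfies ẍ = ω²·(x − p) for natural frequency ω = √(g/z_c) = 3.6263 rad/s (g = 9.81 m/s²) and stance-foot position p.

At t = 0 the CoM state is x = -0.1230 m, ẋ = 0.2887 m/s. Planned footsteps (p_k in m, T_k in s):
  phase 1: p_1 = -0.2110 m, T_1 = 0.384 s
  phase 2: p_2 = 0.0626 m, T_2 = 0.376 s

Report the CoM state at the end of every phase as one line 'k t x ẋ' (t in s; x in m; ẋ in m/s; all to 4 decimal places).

1 0.3840 0.1274 1.2194
2 0.7600 0.8118 2.9688

phase 1: p=-0.2110, T=0.384, ωT=1.392499, cosh=2.136675, sinh=1.888221; start (x,ẋ)=(-0.123000, 0.288700) → end (x,ẋ)=(0.127354, 1.219417)
phase 2: p=0.0626, T=0.376, ωT=1.363489, cosh=2.082788, sinh=1.827022; start (x,ẋ)=(0.127354, 1.219417) → end (x,ẋ)=(0.811842, 2.968804)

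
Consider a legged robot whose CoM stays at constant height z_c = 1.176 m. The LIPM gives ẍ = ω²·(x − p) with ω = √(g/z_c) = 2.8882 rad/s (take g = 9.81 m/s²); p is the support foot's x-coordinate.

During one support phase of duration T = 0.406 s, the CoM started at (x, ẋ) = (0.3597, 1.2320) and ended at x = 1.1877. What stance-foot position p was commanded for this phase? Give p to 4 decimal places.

p = 0.0934

ωT = 2.8882·0.406 = 1.172609; cosh(ωT) = 1.769984, sinh(ωT) = 1.460426
x(T) = p + (x₀−p)·cosh(ωT) + (ẋ₀/ω)·sinh(ωT) ⇒ p·(1 − cosh) = x(T) − x₀·cosh − (ẋ₀/ω)·sinh
numerator   = 1.1877 − (0.3597)·1.769984 − (1.2320/2.8882)·1.460426 = -0.071927
denominator = 1 − 1.769984 = -0.769984
p = -0.071927 / -0.769984 = 0.0934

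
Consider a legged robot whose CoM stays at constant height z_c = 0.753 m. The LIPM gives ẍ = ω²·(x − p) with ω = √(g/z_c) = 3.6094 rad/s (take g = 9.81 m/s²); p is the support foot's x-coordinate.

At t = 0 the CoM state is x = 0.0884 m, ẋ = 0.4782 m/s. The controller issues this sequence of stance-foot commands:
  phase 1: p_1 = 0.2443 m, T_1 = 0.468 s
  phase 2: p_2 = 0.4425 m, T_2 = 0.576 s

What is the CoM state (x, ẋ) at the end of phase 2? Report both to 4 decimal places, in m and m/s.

phase 1: p=0.2443, T=0.468, ωT=1.689199, cosh=2.799905, sinh=2.615238; start (x,ẋ)=(0.088400, 0.478200) → end (x,ẋ)=(0.154281, -0.132694)
phase 2: p=0.4425, T=0.576, ωT=2.079014, cosh=4.060819, sinh=3.935765; start (x,ẋ)=(0.154281, -0.132694) → end (x,ẋ)=(-0.872598, -4.633216)

x = -0.8726, ẋ = -4.6332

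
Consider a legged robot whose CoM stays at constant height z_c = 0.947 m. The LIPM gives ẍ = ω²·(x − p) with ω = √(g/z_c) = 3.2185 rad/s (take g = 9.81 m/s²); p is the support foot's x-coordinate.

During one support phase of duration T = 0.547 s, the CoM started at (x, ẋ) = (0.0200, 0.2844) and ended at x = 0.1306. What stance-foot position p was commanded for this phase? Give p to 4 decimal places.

p = 0.0896

ωT = 3.2185·0.547 = 1.760520; cosh(ωT) = 2.993707, sinh(ωT) = 2.821751
x(T) = p + (x₀−p)·cosh(ωT) + (ẋ₀/ω)·sinh(ωT) ⇒ p·(1 − cosh) = x(T) − x₀·cosh − (ẋ₀/ω)·sinh
numerator   = 0.1306 − (0.0200)·2.993707 − (0.2844/3.2185)·2.821751 = -0.178616
denominator = 1 − 2.993707 = -1.993707
p = -0.178616 / -1.993707 = 0.0896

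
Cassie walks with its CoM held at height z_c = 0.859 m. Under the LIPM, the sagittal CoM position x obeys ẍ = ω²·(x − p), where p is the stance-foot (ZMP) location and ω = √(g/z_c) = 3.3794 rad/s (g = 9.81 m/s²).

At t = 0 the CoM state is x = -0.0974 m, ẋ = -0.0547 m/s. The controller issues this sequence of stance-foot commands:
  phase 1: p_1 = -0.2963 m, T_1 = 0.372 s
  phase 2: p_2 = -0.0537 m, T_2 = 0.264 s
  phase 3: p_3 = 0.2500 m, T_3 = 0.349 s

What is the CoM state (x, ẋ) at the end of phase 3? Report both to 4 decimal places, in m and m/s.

x = 1.2843, ẋ = 3.8880

phase 1: p=-0.2963, T=0.372, ωT=1.257137, cosh=1.899905, sinh=1.615437; start (x,ẋ)=(-0.097400, -0.054700) → end (x,ẋ)=(0.055443, 0.981912)
phase 2: p=-0.0537, T=0.264, ωT=0.892162, cosh=1.425084, sinh=1.015315; start (x,ẋ)=(0.055443, 0.981912) → end (x,ẋ)=(0.396846, 1.773794)
phase 3: p=0.2500, T=0.349, ωT=1.179411, cosh=1.779958, sinh=1.472498; start (x,ẋ)=(0.396846, 1.773794) → end (x,ẋ)=(1.284271, 3.888008)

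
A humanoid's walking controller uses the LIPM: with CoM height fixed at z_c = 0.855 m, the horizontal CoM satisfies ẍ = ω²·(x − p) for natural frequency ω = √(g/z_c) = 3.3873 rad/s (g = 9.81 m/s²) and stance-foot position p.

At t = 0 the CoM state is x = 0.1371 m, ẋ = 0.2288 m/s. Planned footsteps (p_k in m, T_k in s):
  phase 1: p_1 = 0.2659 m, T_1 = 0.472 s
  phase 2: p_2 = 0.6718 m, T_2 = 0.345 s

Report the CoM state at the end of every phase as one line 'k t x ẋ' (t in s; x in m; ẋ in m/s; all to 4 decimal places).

1 0.4720 0.0945 -0.4460
2 0.8170 -0.5379 -3.6287

phase 1: p=0.2659, T=0.472, ωT=1.598806, cosh=2.574629, sinh=2.372491; start (x,ẋ)=(0.137100, 0.228800) → end (x,ẋ)=(0.094541, -0.446005)
phase 2: p=0.6718, T=0.345, ωT=1.168619, cosh=1.764170, sinh=1.453374; start (x,ẋ)=(0.094541, -0.446005) → end (x,ẋ)=(-0.537949, -3.628684)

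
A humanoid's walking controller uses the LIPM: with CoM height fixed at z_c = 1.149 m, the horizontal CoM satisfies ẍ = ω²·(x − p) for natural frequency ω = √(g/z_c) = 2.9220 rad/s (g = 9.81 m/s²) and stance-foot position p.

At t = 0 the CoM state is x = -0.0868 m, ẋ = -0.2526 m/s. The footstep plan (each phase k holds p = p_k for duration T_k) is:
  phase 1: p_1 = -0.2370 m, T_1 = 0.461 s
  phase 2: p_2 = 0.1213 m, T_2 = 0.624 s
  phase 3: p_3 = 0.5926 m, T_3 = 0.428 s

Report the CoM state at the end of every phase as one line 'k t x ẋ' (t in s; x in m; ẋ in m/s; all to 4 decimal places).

1 0.4610 -0.0836 0.2683
2 1.0850 -0.2529 -0.9533
3 1.5130 -1.5278 -5.7615

phase 1: p=-0.2370, T=0.461, ωT=1.347042, cosh=2.053020, sinh=1.793012; start (x,ẋ)=(-0.086800, -0.252600) → end (x,ẋ)=(-0.083638, 0.268332)
phase 2: p=0.1213, T=0.624, ωT=1.823328, cosh=3.176960, sinh=3.015473; start (x,ẋ)=(-0.083638, 0.268332) → end (x,ẋ)=(-0.252864, -0.953272)
phase 3: p=0.5926, T=0.428, ωT=1.250616, cosh=1.889411, sinh=1.603083; start (x,ẋ)=(-0.252864, -0.953272) → end (x,ẋ)=(-1.527818, -5.761451)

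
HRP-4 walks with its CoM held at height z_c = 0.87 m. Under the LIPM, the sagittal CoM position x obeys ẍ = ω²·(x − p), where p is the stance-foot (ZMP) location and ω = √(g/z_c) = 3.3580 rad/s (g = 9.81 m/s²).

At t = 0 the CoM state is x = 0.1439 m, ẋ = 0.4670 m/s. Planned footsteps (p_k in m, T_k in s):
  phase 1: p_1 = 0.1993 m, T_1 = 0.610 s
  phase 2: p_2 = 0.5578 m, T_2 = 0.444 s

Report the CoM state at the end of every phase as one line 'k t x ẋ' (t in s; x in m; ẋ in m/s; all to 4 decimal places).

1 0.6100 0.5112 1.1316
2 1.0540 1.1595 2.3105

phase 1: p=0.1993, T=0.610, ωT=2.048380, cosh=3.942135, sinh=3.813192; start (x,ẋ)=(0.143900, 0.467000) → end (x,ẋ)=(0.511210, 1.131597)
phase 2: p=0.5578, T=0.444, ωT=1.490952, cosh=2.333240, sinh=2.108082; start (x,ẋ)=(0.511210, 1.131597) → end (x,ẋ)=(1.159486, 2.310477)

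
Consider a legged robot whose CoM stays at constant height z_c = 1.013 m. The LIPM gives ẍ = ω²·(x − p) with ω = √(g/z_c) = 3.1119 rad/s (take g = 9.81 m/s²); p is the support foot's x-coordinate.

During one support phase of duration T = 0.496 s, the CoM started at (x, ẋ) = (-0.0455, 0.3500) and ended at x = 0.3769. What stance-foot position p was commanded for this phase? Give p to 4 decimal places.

p = -0.1638

ωT = 3.1119·0.496 = 1.543502; cosh(ωT) = 2.447294, sinh(ωT) = 2.233662
x(T) = p + (x₀−p)·cosh(ωT) + (ẋ₀/ω)·sinh(ωT) ⇒ p·(1 − cosh) = x(T) − x₀·cosh − (ẋ₀/ω)·sinh
numerator   = 0.3769 − (-0.0455)·2.447294 − (0.3500/3.1119)·2.233662 = 0.237029
denominator = 1 − 2.447294 = -1.447294
p = 0.237029 / -1.447294 = -0.1638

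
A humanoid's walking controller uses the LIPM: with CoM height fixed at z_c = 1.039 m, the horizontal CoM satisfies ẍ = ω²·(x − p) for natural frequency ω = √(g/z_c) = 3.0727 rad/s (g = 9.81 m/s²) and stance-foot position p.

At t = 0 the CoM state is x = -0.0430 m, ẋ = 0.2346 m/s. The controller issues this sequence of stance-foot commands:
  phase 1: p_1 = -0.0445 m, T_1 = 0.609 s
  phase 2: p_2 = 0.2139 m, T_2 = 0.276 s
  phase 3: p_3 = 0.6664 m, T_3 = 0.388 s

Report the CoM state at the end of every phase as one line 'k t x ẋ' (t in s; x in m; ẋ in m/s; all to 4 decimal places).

1 0.6090 0.2026 0.7947
2 0.8850 0.4449 1.0650
3 1.2730 0.7863 0.8981

phase 1: p=-0.0445, T=0.609, ωT=1.871274, cosh=3.325249, sinh=3.171321; start (x,ẋ)=(-0.043000, 0.234600) → end (x,ẋ)=(0.202618, 0.794720)
phase 2: p=0.2139, T=0.276, ωT=0.848065, cosh=1.381684, sinh=0.953441; start (x,ẋ)=(0.202618, 0.794720) → end (x,ẋ)=(0.444908, 1.064998)
phase 3: p=0.6664, T=0.388, ωT=1.192208, cosh=1.798948, sinh=1.495398; start (x,ẋ)=(0.444908, 1.064998) → end (x,ẋ)=(0.786253, 0.898142)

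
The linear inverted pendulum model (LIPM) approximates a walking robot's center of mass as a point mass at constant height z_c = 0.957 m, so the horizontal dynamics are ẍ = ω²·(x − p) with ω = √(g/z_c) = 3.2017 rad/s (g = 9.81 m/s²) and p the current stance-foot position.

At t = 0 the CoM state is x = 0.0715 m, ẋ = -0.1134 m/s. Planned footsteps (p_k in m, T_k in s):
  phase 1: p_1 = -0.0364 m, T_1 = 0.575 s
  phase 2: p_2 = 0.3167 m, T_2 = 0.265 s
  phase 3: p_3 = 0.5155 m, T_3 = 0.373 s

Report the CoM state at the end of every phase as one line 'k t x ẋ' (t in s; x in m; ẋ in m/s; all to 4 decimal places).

phase 1: p=-0.0364, T=0.575, ωT=1.840977, cosh=3.230679, sinh=3.072017; start (x,ẋ)=(0.071500, -0.113400) → end (x,ẋ)=(0.203383, 0.694910)
phase 2: p=0.3167, T=0.265, ωT=0.848451, cosh=1.382051, sinh=0.953973; start (x,ẋ)=(0.203383, 0.694910) → end (x,ẋ)=(0.367145, 0.614295)
phase 3: p=0.5155, T=0.373, ωT=1.194234, cosh=1.801982, sinh=1.499046; start (x,ẋ)=(0.367145, 0.614295) → end (x,ẋ)=(0.535782, 0.394920)

1 0.5750 0.2034 0.6949
2 0.8400 0.3671 0.6143
3 1.2130 0.5358 0.3949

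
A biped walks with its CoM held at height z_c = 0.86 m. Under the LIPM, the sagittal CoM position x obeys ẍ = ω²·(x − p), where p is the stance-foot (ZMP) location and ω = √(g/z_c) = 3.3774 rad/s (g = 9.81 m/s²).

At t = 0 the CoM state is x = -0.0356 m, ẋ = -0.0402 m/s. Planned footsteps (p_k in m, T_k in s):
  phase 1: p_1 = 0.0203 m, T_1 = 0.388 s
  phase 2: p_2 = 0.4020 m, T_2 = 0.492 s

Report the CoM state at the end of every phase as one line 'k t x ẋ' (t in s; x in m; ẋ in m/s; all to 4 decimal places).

1 0.3880 -0.1113 -0.4045
2 0.8800 -1.3030 -5.5061

phase 1: p=0.0203, T=0.388, ωT=1.310431, cosh=1.988738, sinh=1.719034; start (x,ẋ)=(-0.035600, -0.040200) → end (x,ẋ)=(-0.111332, -0.404495)
phase 2: p=0.4020, T=0.492, ωT=1.661681, cosh=2.728989, sinh=2.539169; start (x,ẋ)=(-0.111332, -0.404495) → end (x,ẋ)=(-1.302980, -5.506086)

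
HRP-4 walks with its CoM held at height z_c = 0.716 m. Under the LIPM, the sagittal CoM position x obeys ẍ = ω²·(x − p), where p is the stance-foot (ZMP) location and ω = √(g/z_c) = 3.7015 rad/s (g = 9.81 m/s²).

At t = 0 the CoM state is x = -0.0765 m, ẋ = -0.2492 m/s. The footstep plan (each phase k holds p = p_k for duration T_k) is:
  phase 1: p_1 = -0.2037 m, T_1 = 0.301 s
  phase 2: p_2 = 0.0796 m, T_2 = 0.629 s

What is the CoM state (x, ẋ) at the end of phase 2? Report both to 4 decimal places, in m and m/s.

x = -0.4485, ẋ = -1.8756

phase 1: p=-0.2037, T=0.301, ωT=1.114151, cosh=1.687588, sinh=1.359394; start (x,ẋ)=(-0.076500, -0.249200) → end (x,ẋ)=(-0.080559, 0.219498)
phase 2: p=0.0796, T=0.629, ωT=2.328243, cosh=5.178685, sinh=5.081219; start (x,ẋ)=(-0.080559, 0.219498) → end (x,ẋ)=(-0.448497, -1.875577)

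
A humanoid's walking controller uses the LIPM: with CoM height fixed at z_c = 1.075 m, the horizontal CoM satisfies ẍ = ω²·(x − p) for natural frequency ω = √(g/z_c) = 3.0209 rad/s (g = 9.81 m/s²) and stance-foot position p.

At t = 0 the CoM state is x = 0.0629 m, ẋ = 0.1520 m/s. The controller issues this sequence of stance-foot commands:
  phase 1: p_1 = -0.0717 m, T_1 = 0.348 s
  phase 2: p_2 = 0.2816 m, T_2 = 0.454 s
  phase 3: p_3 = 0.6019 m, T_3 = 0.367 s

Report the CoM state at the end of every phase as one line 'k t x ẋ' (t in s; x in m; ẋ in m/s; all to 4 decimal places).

phase 1: p=-0.0717, T=0.348, ωT=1.051273, cosh=1.605392, sinh=1.255900; start (x,ẋ)=(0.062900, 0.152000) → end (x,ẋ)=(0.207578, 0.754685)
phase 2: p=0.2816, T=0.454, ωT=1.371489, cosh=2.097471, sinh=1.843742; start (x,ẋ)=(0.207578, 0.754685) → end (x,ẋ)=(0.586946, 1.170644)
phase 3: p=0.6019, T=0.367, ωT=1.108670, cosh=1.680162, sinh=1.350164; start (x,ẋ)=(0.586946, 1.170644) → end (x,ẋ)=(1.099984, 1.905880)

1 0.3480 0.2076 0.7547
2 0.8020 0.5869 1.1706
3 1.1690 1.1000 1.9059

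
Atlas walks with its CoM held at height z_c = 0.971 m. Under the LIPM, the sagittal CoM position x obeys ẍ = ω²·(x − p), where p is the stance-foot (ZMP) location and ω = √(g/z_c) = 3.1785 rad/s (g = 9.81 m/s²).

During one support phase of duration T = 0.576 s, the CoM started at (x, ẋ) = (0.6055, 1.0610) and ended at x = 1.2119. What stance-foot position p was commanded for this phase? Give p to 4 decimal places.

p = 0.7911

ωT = 3.1785·0.576 = 1.830816; cosh(ωT) = 3.199629, sinh(ωT) = 3.039346
x(T) = p + (x₀−p)·cosh(ωT) + (ẋ₀/ω)·sinh(ωT) ⇒ p·(1 − cosh) = x(T) − x₀·cosh − (ẋ₀/ω)·sinh
numerator   = 1.2119 − (0.6055)·3.199629 − (1.0610/3.1785)·3.039346 = -1.740025
denominator = 1 − 3.199629 = -2.199629
p = -1.740025 / -2.199629 = 0.7911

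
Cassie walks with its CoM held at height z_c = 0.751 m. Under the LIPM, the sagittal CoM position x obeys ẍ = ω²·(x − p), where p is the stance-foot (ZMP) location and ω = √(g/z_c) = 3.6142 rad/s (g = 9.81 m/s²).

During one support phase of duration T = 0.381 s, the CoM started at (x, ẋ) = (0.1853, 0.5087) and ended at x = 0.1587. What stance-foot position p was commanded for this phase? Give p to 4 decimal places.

ωT = 3.6142·0.381 = 1.377010; cosh(ωT) = 2.107684, sinh(ωT) = 1.855352
x(T) = p + (x₀−p)·cosh(ωT) + (ẋ₀/ω)·sinh(ωT) ⇒ p·(1 − cosh) = x(T) − x₀·cosh − (ẋ₀/ω)·sinh
numerator   = 0.1587 − (0.1853)·2.107684 − (0.5087/3.6142)·1.855352 = -0.492995
denominator = 1 − 2.107684 = -1.107684
p = -0.492995 / -1.107684 = 0.4451

p = 0.4451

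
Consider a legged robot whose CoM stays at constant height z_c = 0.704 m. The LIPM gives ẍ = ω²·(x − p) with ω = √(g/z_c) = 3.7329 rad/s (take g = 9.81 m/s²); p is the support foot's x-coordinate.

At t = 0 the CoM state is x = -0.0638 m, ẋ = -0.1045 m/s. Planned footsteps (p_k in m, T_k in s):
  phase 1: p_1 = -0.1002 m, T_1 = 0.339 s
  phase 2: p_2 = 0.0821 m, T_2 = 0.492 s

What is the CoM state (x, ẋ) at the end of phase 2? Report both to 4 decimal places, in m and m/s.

x = -0.4095, ẋ = -1.7373

phase 1: p=-0.1002, T=0.339, ωT=1.265453, cosh=1.913405, sinh=1.631294; start (x,ẋ)=(-0.063800, -0.104500) → end (x,ẋ)=(-0.076219, 0.021705)
phase 2: p=0.0821, T=0.492, ωT=1.836587, cosh=3.217222, sinh=3.057862; start (x,ẋ)=(-0.076219, 0.021705) → end (x,ẋ)=(-0.409467, -1.737332)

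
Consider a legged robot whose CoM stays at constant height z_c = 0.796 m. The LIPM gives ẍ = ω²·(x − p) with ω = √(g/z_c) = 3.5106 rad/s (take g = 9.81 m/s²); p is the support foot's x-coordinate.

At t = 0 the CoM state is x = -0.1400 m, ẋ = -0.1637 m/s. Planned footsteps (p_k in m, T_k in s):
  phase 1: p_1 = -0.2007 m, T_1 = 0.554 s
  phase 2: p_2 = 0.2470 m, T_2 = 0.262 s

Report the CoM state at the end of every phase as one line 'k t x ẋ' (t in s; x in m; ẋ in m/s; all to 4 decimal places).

phase 1: p=-0.2007, T=0.554, ωT=1.944872, cosh=3.567872, sinh=3.424867; start (x,ẋ)=(-0.140000, -0.163700) → end (x,ẋ)=(-0.143832, 0.145756)
phase 2: p=0.2470, T=0.262, ωT=0.919777, cosh=1.453670, sinh=1.055062; start (x,ẋ)=(-0.143832, 0.145756) → end (x,ẋ)=(-0.277336, -1.235723)

1 0.5540 -0.1438 0.1458
2 0.8160 -0.2773 -1.2357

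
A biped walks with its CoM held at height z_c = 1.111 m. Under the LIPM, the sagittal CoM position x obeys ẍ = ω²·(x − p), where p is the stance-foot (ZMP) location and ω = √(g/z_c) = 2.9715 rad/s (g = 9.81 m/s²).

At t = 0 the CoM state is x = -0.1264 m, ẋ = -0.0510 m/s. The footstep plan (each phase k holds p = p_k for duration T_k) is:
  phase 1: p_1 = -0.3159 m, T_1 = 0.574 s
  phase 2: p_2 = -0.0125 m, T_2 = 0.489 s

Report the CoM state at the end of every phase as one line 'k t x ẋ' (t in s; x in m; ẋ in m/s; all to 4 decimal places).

1 0.5740 0.1772 1.3538
2 1.0630 1.3361 4.1922

phase 1: p=-0.3159, T=0.574, ωT=1.705641, cosh=2.843285, sinh=2.661629; start (x,ẋ)=(-0.126400, -0.051000) → end (x,ẋ)=(0.177221, 1.353754)
phase 2: p=-0.0125, T=0.489, ωT=1.453063, cosh=2.255024, sinh=2.021171; start (x,ẋ)=(0.177221, 1.353754) → end (x,ẋ)=(1.336128, 4.192192)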